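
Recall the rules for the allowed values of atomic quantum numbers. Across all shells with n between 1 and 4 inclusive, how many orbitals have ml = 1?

Work shell by shell — for each n, count the (l, ml) pairs that satisfy ml = 1:
n=2 → 1; n=3 → 2; n=4 → 3.
Total orbitals: 1 + 2 + 3 = 6.

6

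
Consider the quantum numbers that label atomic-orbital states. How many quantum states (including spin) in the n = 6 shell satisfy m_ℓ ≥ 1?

For n = 6, ℓ ranges over 0 … 5.
Per ℓ-value: ℓ=1 → 1; ℓ=2 → 2; ℓ=3 → 3; ℓ=4 → 4; ℓ=5 → 5.
Orbitals: 1 + 2 + 3 + 4 + 5 = 15. Each orbital carries two spin states, so 15 × 2 = 30 states.

30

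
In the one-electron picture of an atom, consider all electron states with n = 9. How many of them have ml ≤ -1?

The n = 9 shell has l = 0 through 8; check each.
Orbitals with ml ≤ -1, by l: l=1 → 1; l=2 → 2; l=3 → 3; l=4 → 4; l=5 → 5; l=6 → 6; l=7 → 7; l=8 → 8.
Orbitals: 1 + 2 + 3 + 4 + 5 + 6 + 7 + 8 = 36. Each orbital carries two spin states, so 36 × 2 = 72 states.

72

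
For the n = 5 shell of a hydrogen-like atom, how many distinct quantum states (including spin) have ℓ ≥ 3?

32

With n = 5 the allowed ℓ are 0, 1, …, 4.
Orbitals with ℓ ≥ 3, by ℓ: ℓ=3 → 7; ℓ=4 → 9.
Orbitals: 7 + 9 = 16. Each orbital carries two spin states, so 16 × 2 = 32 states.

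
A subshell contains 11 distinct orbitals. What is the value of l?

2l+1 = 11 gives l = 5.

l = 5 (h)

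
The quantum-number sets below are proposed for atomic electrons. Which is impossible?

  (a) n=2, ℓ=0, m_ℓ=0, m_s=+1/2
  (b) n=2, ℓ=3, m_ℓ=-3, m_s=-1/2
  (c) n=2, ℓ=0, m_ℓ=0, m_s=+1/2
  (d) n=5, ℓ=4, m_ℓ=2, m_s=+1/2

(b) has ℓ = 3 ≥ n = 2, violating 0 ≤ ℓ ≤ n−1.
The remaining sets (a), (c), (d) satisfy all four rules.

(b)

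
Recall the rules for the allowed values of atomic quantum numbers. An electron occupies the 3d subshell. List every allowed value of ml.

The 3d subshell has l = 2, and ml takes every integer from −l to +l. With l = 2 that gives the 5 values -2, -1, 0, 1, 2.

-2, -1, 0, 1, 2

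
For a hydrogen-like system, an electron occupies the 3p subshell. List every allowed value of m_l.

The 3p subshell has l = 1, and m_l takes every integer from −l to +l. With l = 1 that gives the 3 values -1, 0, 1.

-1, 0, 1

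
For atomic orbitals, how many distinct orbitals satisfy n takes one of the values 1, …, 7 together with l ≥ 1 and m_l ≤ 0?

77

Per-shell orbital counts meeting the constraint:
n=2 → 2; n=3 → 5; n=4 → 9; n=5 → 14; n=6 → 20; n=7 → 27.
Total orbitals: 2 + 5 + 9 + 14 + 20 + 27 = 77.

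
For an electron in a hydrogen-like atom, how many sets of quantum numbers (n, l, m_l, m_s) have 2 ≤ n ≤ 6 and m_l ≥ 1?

Work shell by shell — for each n, count the (l, m_l) pairs that satisfy m_l ≥ 1:
n=2 → 1; n=3 → 3; n=4 → 6; n=5 → 10; n=6 → 15.
Orbitals: 1 + 3 + 6 + 10 + 15 = 35. Including both spin states (m_s = ±1/2) gives 2 × 35 = 70 states.

70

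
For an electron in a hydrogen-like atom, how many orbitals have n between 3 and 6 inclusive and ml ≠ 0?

68

For each n in the range, tally the orbitals obeying ml ≠ 0:
n=3 → 6; n=4 → 12; n=5 → 20; n=6 → 30.
Total orbitals: 6 + 12 + 20 + 30 = 68.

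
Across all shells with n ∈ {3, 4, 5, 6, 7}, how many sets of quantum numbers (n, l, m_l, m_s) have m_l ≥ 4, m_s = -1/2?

For each n in the range, tally the orbitals obeying m_l ≥ 4:
n=5 → 1; n=6 → 3; n=7 → 6.
Orbitals: 1 + 3 + 6 = 10. With m_s fixed to -1/2 there is one state per orbital, so 10 states.

10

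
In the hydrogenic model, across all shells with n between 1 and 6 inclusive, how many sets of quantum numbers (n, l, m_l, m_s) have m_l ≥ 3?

20

Count contributing orbitals for each principal shell:
n=4 → 1; n=5 → 3; n=6 → 6.
Orbitals: 1 + 3 + 6 = 10. Including both spin states (m_s = ±1/2) gives 2 × 10 = 20 states.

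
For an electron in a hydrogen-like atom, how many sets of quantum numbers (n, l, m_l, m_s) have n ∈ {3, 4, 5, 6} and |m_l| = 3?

24

Treat each shell separately and count matching orbitals:
n=4 → 2; n=5 → 4; n=6 → 6.
Orbitals: 2 + 4 + 6 = 12. Including both spin states (m_s = ±1/2) gives 2 × 12 = 24 states.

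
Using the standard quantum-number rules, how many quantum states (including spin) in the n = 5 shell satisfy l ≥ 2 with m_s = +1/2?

For n = 5, l ranges over 0 … 4.
The (l, m_l) pairs meeting l ≥ 2 give: l=2 → 5; l=3 → 7; l=4 → 9.
Orbitals: 5 + 7 + 9 = 21. With m_s fixed to a single value there is one state per orbital, giving 21 states.

21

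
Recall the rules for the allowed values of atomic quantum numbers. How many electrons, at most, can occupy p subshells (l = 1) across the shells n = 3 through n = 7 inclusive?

30

A p subshell (l = 1) exists for every n ≥ 2, so shells n = 3, 4, 5, 6, 7 each contribute one — 5 subshells.
Since each p subshell holds 2(2·1+1) = 6 electrons, the total is 5 × 6 = 30.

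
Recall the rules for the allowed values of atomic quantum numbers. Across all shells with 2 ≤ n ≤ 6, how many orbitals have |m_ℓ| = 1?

Count contributing orbitals for each principal shell:
n=2 → 2; n=3 → 4; n=4 → 6; n=5 → 8; n=6 → 10.
Total orbitals: 2 + 4 + 6 + 8 + 10 = 30.

30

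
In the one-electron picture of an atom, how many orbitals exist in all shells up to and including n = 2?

5

Total orbitals = 1² + 2² = 5.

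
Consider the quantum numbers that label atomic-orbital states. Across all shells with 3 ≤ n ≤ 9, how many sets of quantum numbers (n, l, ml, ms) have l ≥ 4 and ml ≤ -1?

Per-shell orbital counts meeting the constraint:
n=5 → 4; n=6 → 9; n=7 → 15; n=8 → 22; n=9 → 30.
Orbitals: 4 + 9 + 15 + 22 + 30 = 80. Including both spin states (ms = ±1/2) gives 2 × 80 = 160 states.

160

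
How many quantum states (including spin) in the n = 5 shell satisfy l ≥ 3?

Orbitals with l ≥ 3, by l: l=3 → 7; l=4 → 9.
Orbitals: 7 + 9 = 16. Each orbital carries two spin states, so 16 × 2 = 32 states.

32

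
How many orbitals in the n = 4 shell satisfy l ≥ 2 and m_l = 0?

Per l-value: l=2 → 1; l=3 → 1.
Total orbitals: 1 + 1 = 2.

2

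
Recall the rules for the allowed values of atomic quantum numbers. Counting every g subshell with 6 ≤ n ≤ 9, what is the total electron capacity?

A g subshell (l = 4) exists for every n ≥ 5, so shells n = 6, 7, 8, 9 each contribute one — 4 subshells.
Since each g subshell holds 2(2·4+1) = 18 electrons, the total is 4 × 18 = 72.

72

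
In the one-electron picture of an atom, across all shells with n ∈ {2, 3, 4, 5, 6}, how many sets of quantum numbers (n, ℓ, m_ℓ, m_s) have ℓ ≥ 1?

170

Count contributing orbitals for each principal shell:
n=2 → 3; n=3 → 8; n=4 → 15; n=5 → 24; n=6 → 35.
Orbitals: 3 + 8 + 15 + 24 + 35 = 85. Including both spin states (m_s = ±1/2) gives 2 × 85 = 170 states.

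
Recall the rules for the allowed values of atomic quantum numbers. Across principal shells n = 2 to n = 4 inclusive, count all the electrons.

Shell n has n² orbitals: 2²=4 + 3²=9 + 4²=16 = 29 orbitals.
Two spin states per orbital: 2 × 29 = 58 electrons.

58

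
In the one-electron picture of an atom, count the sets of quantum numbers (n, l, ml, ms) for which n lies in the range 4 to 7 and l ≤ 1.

Treat each shell separately and count matching orbitals:
n=4 → 4; n=5 → 4; n=6 → 4; n=7 → 4.
Orbitals: 4 + 4 + 4 + 4 = 16. Including both spin states (ms = ±1/2) gives 2 × 16 = 32 states.

32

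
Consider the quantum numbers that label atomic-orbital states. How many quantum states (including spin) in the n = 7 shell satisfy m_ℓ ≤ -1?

42

Contributions: ℓ=1 → 1; ℓ=2 → 2; ℓ=3 → 3; ℓ=4 → 4; ℓ=5 → 5; ℓ=6 → 6.
Orbitals: 1 + 2 + 3 + 4 + 5 + 6 = 21. Each orbital carries two spin states, so 21 × 2 = 42 states.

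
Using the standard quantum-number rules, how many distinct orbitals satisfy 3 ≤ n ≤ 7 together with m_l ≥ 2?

35

Count contributing orbitals for each principal shell:
n=3 → 1; n=4 → 3; n=5 → 6; n=6 → 10; n=7 → 15.
Total orbitals: 1 + 3 + 6 + 10 + 15 = 35.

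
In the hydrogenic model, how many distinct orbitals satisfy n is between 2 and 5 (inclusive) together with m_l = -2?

Go shell by shell, enumerating (l, m_l) with m_l = -2:
n=3 → 1; n=4 → 2; n=5 → 3.
Total orbitals: 1 + 2 + 3 = 6.

6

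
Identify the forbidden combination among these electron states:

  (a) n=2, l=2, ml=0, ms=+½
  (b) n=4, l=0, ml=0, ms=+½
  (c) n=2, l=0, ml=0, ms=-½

(a)

(a) has l = 2 ≥ n = 2, violating 0 ≤ l ≤ n−1.
The remaining sets (b), (c) satisfy all four rules.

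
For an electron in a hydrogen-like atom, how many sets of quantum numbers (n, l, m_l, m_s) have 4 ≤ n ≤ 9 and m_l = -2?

54

Treat each shell separately and count matching orbitals:
n=4 → 2; n=5 → 3; n=6 → 4; n=7 → 5; n=8 → 6; n=9 → 7.
Orbitals: 2 + 3 + 4 + 5 + 6 + 7 = 27. Including both spin states (m_s = ±1/2) gives 2 × 27 = 54 states.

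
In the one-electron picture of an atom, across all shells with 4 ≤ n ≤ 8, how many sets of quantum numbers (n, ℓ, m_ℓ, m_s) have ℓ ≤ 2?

90

Go shell by shell, enumerating (ℓ, m_ℓ) with ℓ ≤ 2:
n=4 → 9; n=5 → 9; n=6 → 9; n=7 → 9; n=8 → 9.
Orbitals: 9 + 9 + 9 + 9 + 9 = 45. Including both spin states (m_s = ±1/2) gives 2 × 45 = 90 states.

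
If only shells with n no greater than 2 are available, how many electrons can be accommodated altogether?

Total orbitals = 1² + 2² = 5. Doubling for spin gives 10 electrons.

10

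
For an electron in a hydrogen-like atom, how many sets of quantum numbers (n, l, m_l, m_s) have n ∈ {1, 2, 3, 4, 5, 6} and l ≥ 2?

Per-shell orbital counts meeting the constraint:
n=3 → 5; n=4 → 12; n=5 → 21; n=6 → 32.
Orbitals: 5 + 12 + 21 + 32 = 70. Including both spin states (m_s = ±1/2) gives 2 × 70 = 140 states.

140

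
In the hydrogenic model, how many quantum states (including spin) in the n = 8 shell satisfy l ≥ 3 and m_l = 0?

10

The n = 8 shell has l = 0 through 7; check each.
Per l-value: l=3 → 1; l=4 → 1; l=5 → 1; l=6 → 1; l=7 → 1.
Orbitals: 1 + 1 + 1 + 1 + 1 = 5. Each orbital carries two spin states, so 5 × 2 = 10 states.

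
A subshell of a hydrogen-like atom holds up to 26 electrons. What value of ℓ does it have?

2(2ℓ+1) = 26 ⇒ 2ℓ+1 = 13 ⇒ ℓ = 6.

ℓ = 6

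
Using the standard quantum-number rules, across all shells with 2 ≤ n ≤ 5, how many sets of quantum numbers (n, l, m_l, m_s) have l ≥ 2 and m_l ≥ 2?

Per-shell orbital counts meeting the constraint:
n=3 → 1; n=4 → 3; n=5 → 6.
Orbitals: 1 + 3 + 6 = 10. Including both spin states (m_s = ±1/2) gives 2 × 10 = 20 states.

20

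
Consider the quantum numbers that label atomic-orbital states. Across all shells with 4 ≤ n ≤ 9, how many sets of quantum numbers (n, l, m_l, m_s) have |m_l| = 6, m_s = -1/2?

Treat each shell separately and count matching orbitals:
n=7 → 2; n=8 → 4; n=9 → 6.
Orbitals: 2 + 4 + 6 = 12. With m_s fixed to -1/2 there is one state per orbital, so 12 states.

12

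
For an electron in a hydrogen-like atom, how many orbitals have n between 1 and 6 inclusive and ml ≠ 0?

Count contributing orbitals for each principal shell:
n=2 → 2; n=3 → 6; n=4 → 12; n=5 → 20; n=6 → 30.
Total orbitals: 2 + 6 + 12 + 20 + 30 = 70.

70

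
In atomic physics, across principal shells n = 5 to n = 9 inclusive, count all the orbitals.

255

Shell n has n² orbitals: 5²=25 + 6²=36 + 7²=49 + 8²=64 + 9²=81 = 255 orbitals.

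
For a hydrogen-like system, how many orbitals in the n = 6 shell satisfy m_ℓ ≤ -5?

With n = 6 the allowed ℓ are 0, 1, …, 5.
The (ℓ, m_ℓ) pairs meeting m_ℓ ≤ -5 give: ℓ=5 → 1.
Total orbitals: 1.

1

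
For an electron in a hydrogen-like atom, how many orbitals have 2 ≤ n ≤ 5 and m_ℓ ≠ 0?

40

Per-shell orbital counts meeting the constraint:
n=2 → 2; n=3 → 6; n=4 → 12; n=5 → 20.
Total orbitals: 2 + 6 + 12 + 20 = 40.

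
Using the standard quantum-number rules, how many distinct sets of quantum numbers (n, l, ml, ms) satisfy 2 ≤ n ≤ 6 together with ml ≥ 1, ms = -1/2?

Count contributing orbitals for each principal shell:
n=2 → 1; n=3 → 3; n=4 → 6; n=5 → 10; n=6 → 15.
Orbitals: 1 + 3 + 6 + 10 + 15 = 35. With ms fixed to -1/2 there is one state per orbital, so 35 states.

35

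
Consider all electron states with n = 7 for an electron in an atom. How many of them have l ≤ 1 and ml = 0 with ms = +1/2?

2

Orbitals with l ≤ 1 and ml = 0, by l: l=0 → 1; l=1 → 1.
Orbitals: 1 + 1 = 2. With ms fixed to a single value there is one state per orbital, giving 2 states.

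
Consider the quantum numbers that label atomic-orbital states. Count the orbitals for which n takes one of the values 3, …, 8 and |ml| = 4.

20

Treat each shell separately and count matching orbitals:
n=5 → 2; n=6 → 4; n=7 → 6; n=8 → 8.
Total orbitals: 2 + 4 + 6 + 8 = 20.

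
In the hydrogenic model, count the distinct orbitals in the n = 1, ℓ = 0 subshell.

1

A subshell has 2ℓ+1 orbitals; with ℓ = 0, that's 1.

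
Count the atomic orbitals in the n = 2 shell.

4

The n = 2 shell contains n² = 2² = 4 orbitals.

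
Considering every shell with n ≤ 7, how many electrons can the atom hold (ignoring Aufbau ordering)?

280

Total orbitals = 1² + 2² + 3² + 4² + 5² + 6² + 7² = 140. Doubling for spin gives 280 electrons.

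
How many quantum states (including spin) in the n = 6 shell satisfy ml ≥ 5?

2

For n = 6, l ranges over 0 … 5.
Orbitals with ml ≥ 5, by l: l=5 → 1.
Orbitals: 1. Each orbital carries two spin states, so 1 × 2 = 2 states.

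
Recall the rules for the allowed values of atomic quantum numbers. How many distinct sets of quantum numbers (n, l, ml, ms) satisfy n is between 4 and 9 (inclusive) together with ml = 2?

Go shell by shell, enumerating (l, ml) with ml = 2:
n=4 → 2; n=5 → 3; n=6 → 4; n=7 → 5; n=8 → 6; n=9 → 7.
Orbitals: 2 + 3 + 4 + 5 + 6 + 7 = 27. Including both spin states (ms = ±1/2) gives 2 × 27 = 54 states.

54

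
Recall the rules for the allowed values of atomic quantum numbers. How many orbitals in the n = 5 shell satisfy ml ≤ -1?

The (l, ml) pairs meeting ml ≤ -1 give: l=1 → 1; l=2 → 2; l=3 → 3; l=4 → 4.
Total orbitals: 1 + 2 + 3 + 4 = 10.

10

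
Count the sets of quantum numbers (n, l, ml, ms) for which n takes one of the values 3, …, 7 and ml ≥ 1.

110

Treat each shell separately and count matching orbitals:
n=3 → 3; n=4 → 6; n=5 → 10; n=6 → 15; n=7 → 21.
Orbitals: 3 + 6 + 10 + 15 + 21 = 55. Including both spin states (ms = ±1/2) gives 2 × 55 = 110 states.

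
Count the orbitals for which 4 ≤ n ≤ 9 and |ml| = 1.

Per-shell orbital counts meeting the constraint:
n=4 → 6; n=5 → 8; n=6 → 10; n=7 → 12; n=8 → 14; n=9 → 16.
Total orbitals: 6 + 8 + 10 + 12 + 14 + 16 = 66.

66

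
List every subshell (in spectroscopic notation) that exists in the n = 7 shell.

For n = 7, l runs from 0 to 6. In spectroscopic notation l = 0,1,2,… ↔ s,p,d,f,g,h,i, so the subshells are 7s, 7p, 7d, 7f, 7g, 7h, 7i.

7s, 7p, 7d, 7f, 7g, 7h, 7i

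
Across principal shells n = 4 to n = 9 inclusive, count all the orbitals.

Shell n has n² orbitals: 4²=16 + 5²=25 + 6²=36 + 7²=49 + 8²=64 + 9²=81 = 271 orbitals.

271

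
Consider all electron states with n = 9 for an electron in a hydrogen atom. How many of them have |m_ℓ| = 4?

For n = 9, ℓ ranges over 0 … 8.
Per ℓ-value: ℓ=4 → 2; ℓ=5 → 2; ℓ=6 → 2; ℓ=7 → 2; ℓ=8 → 2.
Orbitals: 2 + 2 + 2 + 2 + 2 = 10. Each orbital carries two spin states, so 10 × 2 = 20 states.

20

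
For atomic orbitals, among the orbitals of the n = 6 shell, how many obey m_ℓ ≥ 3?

For n = 6, ℓ ranges over 0 … 5.
Orbitals with m_ℓ ≥ 3, by ℓ: ℓ=3 → 1; ℓ=4 → 2; ℓ=5 → 3.
Total orbitals: 1 + 2 + 3 = 6.

6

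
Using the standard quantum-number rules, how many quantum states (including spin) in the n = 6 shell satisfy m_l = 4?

4

Contributions: l=4 → 1; l=5 → 1.
Orbitals: 1 + 1 = 2. Each orbital carries two spin states, so 2 × 2 = 4 states.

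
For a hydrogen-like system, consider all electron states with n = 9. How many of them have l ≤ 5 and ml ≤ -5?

With n = 9 the allowed l are 0, 1, …, 8.
Per l-value: l=5 → 1.
Orbitals: 1. Each orbital carries two spin states, so 1 × 2 = 2 states.

2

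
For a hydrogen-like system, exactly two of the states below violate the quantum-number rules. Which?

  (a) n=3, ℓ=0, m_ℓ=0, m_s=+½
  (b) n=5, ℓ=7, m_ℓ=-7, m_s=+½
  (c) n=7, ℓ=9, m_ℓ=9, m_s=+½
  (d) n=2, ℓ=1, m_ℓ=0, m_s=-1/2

(b) and (c)

(b) has ℓ = 7 ≥ n = 5, violating 0 ≤ ℓ ≤ n−1.
(c) has ℓ = 9 ≥ n = 7, violating 0 ≤ ℓ ≤ n−1.
The remaining sets (a), (d) satisfy all four rules.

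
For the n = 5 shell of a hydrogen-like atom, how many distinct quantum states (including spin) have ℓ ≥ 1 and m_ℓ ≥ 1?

Per ℓ-value: ℓ=1 → 1; ℓ=2 → 2; ℓ=3 → 3; ℓ=4 → 4.
Orbitals: 1 + 2 + 3 + 4 = 10. Each orbital carries two spin states, so 10 × 2 = 20 states.

20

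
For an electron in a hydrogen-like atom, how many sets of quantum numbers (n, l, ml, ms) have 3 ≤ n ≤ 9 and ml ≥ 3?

Go shell by shell, enumerating (l, ml) with ml ≥ 3:
n=4 → 1; n=5 → 3; n=6 → 6; n=7 → 10; n=8 → 15; n=9 → 21.
Orbitals: 1 + 3 + 6 + 10 + 15 + 21 = 56. Including both spin states (ms = ±1/2) gives 2 × 56 = 112 states.

112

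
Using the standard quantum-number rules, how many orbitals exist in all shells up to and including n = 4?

30

Total orbitals = 1² + 2² + 3² + 4² = 30.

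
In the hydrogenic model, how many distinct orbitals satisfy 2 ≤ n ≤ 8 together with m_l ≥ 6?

4

Per-shell orbital counts meeting the constraint:
n=7 → 1; n=8 → 3.
Total orbitals: 1 + 3 = 4.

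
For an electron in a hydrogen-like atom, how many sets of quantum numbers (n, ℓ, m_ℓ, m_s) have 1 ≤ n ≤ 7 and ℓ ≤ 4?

Per-shell orbital counts meeting the constraint:
n=1 → 1; n=2 → 4; n=3 → 9; n=4 → 16; n=5 → 25; n=6 → 25; n=7 → 25.
Orbitals: 1 + 4 + 9 + 16 + 25 + 25 + 25 = 105. Including both spin states (m_s = ±1/2) gives 2 × 105 = 210 states.

210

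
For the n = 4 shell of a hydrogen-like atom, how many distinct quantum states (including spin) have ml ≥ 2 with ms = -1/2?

3

Contributions: l=2 → 1; l=3 → 2.
Orbitals: 1 + 2 = 3. With ms fixed to a single value there is one state per orbital, giving 3 states.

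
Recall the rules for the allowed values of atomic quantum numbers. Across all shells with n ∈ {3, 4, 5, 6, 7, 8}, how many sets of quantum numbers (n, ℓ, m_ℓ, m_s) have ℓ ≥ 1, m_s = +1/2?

Count contributing orbitals for each principal shell:
n=3 → 8; n=4 → 15; n=5 → 24; n=6 → 35; n=7 → 48; n=8 → 63.
Orbitals: 8 + 15 + 24 + 35 + 48 + 63 = 193. With m_s fixed to +1/2 there is one state per orbital, so 193 states.

193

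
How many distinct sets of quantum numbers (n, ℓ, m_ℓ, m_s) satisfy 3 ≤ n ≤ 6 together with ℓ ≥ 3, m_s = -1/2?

Per-shell orbital counts meeting the constraint:
n=4 → 7; n=5 → 16; n=6 → 27.
Orbitals: 7 + 16 + 27 = 50. With m_s fixed to -1/2 there is one state per orbital, so 50 states.

50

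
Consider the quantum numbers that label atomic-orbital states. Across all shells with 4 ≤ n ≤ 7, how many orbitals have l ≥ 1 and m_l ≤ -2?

For each n in the range, tally the orbitals obeying l ≥ 1 and m_l ≤ -2:
n=4 → 3; n=5 → 6; n=6 → 10; n=7 → 15.
Total orbitals: 3 + 6 + 10 + 15 = 34.

34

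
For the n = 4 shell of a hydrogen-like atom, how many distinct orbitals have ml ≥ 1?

Go through l = 0, …, 3 (the values permitted for n = 4).
The (l, ml) pairs meeting ml ≥ 1 give: l=1 → 1; l=2 → 2; l=3 → 3.
Total orbitals: 1 + 2 + 3 = 6.

6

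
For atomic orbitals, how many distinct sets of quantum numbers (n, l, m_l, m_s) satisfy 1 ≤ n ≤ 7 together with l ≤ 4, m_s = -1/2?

105

Go shell by shell, enumerating (l, m_l) with l ≤ 4:
n=1 → 1; n=2 → 4; n=3 → 9; n=4 → 16; n=5 → 25; n=6 → 25; n=7 → 25.
Orbitals: 1 + 4 + 9 + 16 + 25 + 25 + 25 = 105. With m_s fixed to -1/2 there is one state per orbital, so 105 states.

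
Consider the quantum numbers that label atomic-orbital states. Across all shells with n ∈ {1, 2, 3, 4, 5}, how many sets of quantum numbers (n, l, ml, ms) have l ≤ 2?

64

Treat each shell separately and count matching orbitals:
n=1 → 1; n=2 → 4; n=3 → 9; n=4 → 9; n=5 → 9.
Orbitals: 1 + 4 + 9 + 9 + 9 = 32. Including both spin states (ms = ±1/2) gives 2 × 32 = 64 states.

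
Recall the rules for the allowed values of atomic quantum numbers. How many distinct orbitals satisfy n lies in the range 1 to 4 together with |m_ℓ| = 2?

Work shell by shell — for each n, count the (ℓ, m_ℓ) pairs that satisfy |m_ℓ| = 2:
n=3 → 2; n=4 → 4.
Total orbitals: 2 + 4 = 6.

6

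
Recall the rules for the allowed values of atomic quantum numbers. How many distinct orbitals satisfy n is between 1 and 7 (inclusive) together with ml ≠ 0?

Go shell by shell, enumerating (l, ml) with ml ≠ 0:
n=2 → 2; n=3 → 6; n=4 → 12; n=5 → 20; n=6 → 30; n=7 → 42.
Total orbitals: 2 + 6 + 12 + 20 + 30 + 42 = 112.

112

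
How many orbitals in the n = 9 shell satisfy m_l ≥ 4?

15

The (l, m_l) pairs meeting m_l ≥ 4 give: l=4 → 1; l=5 → 2; l=6 → 3; l=7 → 4; l=8 → 5.
Total orbitals: 1 + 2 + 3 + 4 + 5 = 15.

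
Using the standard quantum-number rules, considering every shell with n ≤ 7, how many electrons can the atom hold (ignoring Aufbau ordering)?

280

Total orbitals = 1² + 2² + 3² + 4² + 5² + 6² + 7² = 140. Doubling for spin gives 280 electrons.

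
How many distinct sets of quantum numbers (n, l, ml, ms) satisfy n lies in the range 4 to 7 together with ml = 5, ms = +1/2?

3

Treat each shell separately and count matching orbitals:
n=6 → 1; n=7 → 2.
Orbitals: 1 + 2 = 3. With ms fixed to +1/2 there is one state per orbital, so 3 states.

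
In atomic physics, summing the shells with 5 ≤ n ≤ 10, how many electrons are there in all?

710

Shell n has n² orbitals: 5²=25 + 6²=36 + 7²=49 + 8²=64 + 9²=81 + 10²=100 = 355 orbitals.
Two spin states per orbital: 2 × 355 = 710 electrons.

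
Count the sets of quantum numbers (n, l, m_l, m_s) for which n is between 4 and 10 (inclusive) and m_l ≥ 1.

322

Count contributing orbitals for each principal shell:
n=4 → 6; n=5 → 10; n=6 → 15; n=7 → 21; n=8 → 28; n=9 → 36; n=10 → 45.
Orbitals: 6 + 10 + 15 + 21 + 28 + 36 + 45 = 161. Including both spin states (m_s = ±1/2) gives 2 × 161 = 322 states.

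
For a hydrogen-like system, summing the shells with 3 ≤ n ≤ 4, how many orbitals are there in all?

25

Shell n has n² orbitals: 3²=9 + 4²=16 = 25 orbitals.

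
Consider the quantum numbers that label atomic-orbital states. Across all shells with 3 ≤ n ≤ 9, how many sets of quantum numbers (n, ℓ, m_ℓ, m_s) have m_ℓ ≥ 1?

238

Go shell by shell, enumerating (ℓ, m_ℓ) with m_ℓ ≥ 1:
n=3 → 3; n=4 → 6; n=5 → 10; n=6 → 15; n=7 → 21; n=8 → 28; n=9 → 36.
Orbitals: 3 + 6 + 10 + 15 + 21 + 28 + 36 = 119. Including both spin states (m_s = ±1/2) gives 2 × 119 = 238 states.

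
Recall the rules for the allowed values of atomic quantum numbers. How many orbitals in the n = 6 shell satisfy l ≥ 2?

Orbitals with l ≥ 2, by l: l=2 → 5; l=3 → 7; l=4 → 9; l=5 → 11.
Total orbitals: 5 + 7 + 9 + 11 = 32.

32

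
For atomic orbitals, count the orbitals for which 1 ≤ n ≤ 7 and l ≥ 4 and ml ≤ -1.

Go shell by shell, enumerating (l, ml) with l ≥ 4 and ml ≤ -1:
n=5 → 4; n=6 → 9; n=7 → 15.
Total orbitals: 4 + 9 + 15 = 28.

28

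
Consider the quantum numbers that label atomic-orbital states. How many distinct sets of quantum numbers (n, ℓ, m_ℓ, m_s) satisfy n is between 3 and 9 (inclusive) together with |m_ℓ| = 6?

Work shell by shell — for each n, count the (ℓ, m_ℓ) pairs that satisfy |m_ℓ| = 6:
n=7 → 2; n=8 → 4; n=9 → 6.
Orbitals: 2 + 4 + 6 = 12. Including both spin states (m_s = ±1/2) gives 2 × 12 = 24 states.

24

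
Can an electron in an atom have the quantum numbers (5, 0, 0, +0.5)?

Valid

n = 5 is a positive integer. l = 0 satisfies 0 ≤ l ≤ n−1 = 4. m_l = 0 lies in the range −l … +l (here 0). m_s = +1/2 is one of ±1/2.
All four constraints are satisfied.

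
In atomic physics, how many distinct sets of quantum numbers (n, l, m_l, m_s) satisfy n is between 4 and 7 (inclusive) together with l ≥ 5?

70

Work shell by shell — for each n, count the (l, m_l) pairs that satisfy l ≥ 5:
n=6 → 11; n=7 → 24.
Orbitals: 11 + 24 = 35. Including both spin states (m_s = ±1/2) gives 2 × 35 = 70 states.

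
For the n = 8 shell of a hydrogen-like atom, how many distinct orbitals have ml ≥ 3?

15

The n = 8 shell has l = 0 through 7; check each.
Contributions: l=3 → 1; l=4 → 2; l=5 → 3; l=6 → 4; l=7 → 5.
Total orbitals: 1 + 2 + 3 + 4 + 5 = 15.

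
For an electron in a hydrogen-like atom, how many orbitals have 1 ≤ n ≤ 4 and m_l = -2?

Work shell by shell — for each n, count the (l, m_l) pairs that satisfy m_l = -2:
n=3 → 1; n=4 → 2.
Total orbitals: 1 + 2 = 3.

3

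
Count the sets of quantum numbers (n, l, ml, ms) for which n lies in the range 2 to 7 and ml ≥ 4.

Work shell by shell — for each n, count the (l, ml) pairs that satisfy ml ≥ 4:
n=5 → 1; n=6 → 3; n=7 → 6.
Orbitals: 1 + 3 + 6 = 10. Including both spin states (ms = ±1/2) gives 2 × 10 = 20 states.

20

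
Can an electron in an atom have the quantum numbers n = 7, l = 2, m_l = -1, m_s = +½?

Valid

n = 7 is a positive integer. l = 2 satisfies 0 ≤ l ≤ n−1 = 6. m_l = -1 lies in the range −l … +l (here −2 … 2). m_s = +1/2 is one of ±1/2.
All four constraints are satisfied.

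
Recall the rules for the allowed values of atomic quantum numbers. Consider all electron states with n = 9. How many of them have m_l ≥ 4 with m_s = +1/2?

Go through l = 0, …, 8 (the values permitted for n = 9).
Orbitals with m_l ≥ 4, by l: l=4 → 1; l=5 → 2; l=6 → 3; l=7 → 4; l=8 → 5.
Orbitals: 1 + 2 + 3 + 4 + 5 = 15. With m_s fixed to a single value there is one state per orbital, giving 15 states.

15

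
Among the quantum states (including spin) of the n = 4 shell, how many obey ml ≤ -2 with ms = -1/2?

3

The n = 4 shell has l = 0 through 3; check each.
Contributions: l=2 → 1; l=3 → 2.
Orbitals: 1 + 2 = 3. With ms fixed to a single value there is one state per orbital, giving 3 states.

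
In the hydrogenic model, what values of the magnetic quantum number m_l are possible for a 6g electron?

The 6g subshell has l = 4, and m_l takes every integer from −l to +l. With l = 4 that gives the 9 values -4, -3, -2, -1, 0, 1, 2, 3, 4.

-4, -3, -2, -1, 0, 1, 2, 3, 4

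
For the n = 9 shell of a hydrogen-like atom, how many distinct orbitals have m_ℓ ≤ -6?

6

Go through ℓ = 0, …, 8 (the values permitted for n = 9).
Contributions: ℓ=6 → 1; ℓ=7 → 2; ℓ=8 → 3.
Total orbitals: 1 + 2 + 3 = 6.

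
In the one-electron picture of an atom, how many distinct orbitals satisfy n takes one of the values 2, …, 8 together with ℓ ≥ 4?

110

Treat each shell separately and count matching orbitals:
n=5 → 9; n=6 → 20; n=7 → 33; n=8 → 48.
Total orbitals: 9 + 20 + 33 + 48 = 110.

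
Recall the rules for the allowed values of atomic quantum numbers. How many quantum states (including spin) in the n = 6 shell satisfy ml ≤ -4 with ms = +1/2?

3

For n = 6, l ranges over 0 … 5.
Orbitals with ml ≤ -4, by l: l=4 → 1; l=5 → 2.
Orbitals: 1 + 2 = 3. With ms fixed to a single value there is one state per orbital, giving 3 states.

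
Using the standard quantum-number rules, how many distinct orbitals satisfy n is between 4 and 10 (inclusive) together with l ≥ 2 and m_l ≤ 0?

Per-shell orbital counts meeting the constraint:
n=4 → 7; n=5 → 12; n=6 → 18; n=7 → 25; n=8 → 33; n=9 → 42; n=10 → 52.
Total orbitals: 7 + 12 + 18 + 25 + 33 + 42 + 52 = 189.

189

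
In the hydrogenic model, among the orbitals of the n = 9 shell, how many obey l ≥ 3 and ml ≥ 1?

33

The n = 9 shell has l = 0 through 8; check each.
Orbitals with l ≥ 3 and ml ≥ 1, by l: l=3 → 3; l=4 → 4; l=5 → 5; l=6 → 6; l=7 → 7; l=8 → 8.
Total orbitals: 3 + 4 + 5 + 6 + 7 + 8 = 33.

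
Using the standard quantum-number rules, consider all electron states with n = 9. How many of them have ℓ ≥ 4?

130

Contributions: ℓ=4 → 9; ℓ=5 → 11; ℓ=6 → 13; ℓ=7 → 15; ℓ=8 → 17.
Orbitals: 9 + 11 + 13 + 15 + 17 = 65. Each orbital carries two spin states, so 65 × 2 = 130 states.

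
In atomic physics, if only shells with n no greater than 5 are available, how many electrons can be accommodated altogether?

110

Total orbitals = 1² + 2² + 3² + 4² + 5² = 55. Doubling for spin gives 110 electrons.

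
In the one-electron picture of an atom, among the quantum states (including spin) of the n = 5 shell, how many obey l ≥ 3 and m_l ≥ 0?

Go through l = 0, …, 4 (the values permitted for n = 5).
Per l-value: l=3 → 4; l=4 → 5.
Orbitals: 4 + 5 = 9. Each orbital carries two spin states, so 9 × 2 = 18 states.

18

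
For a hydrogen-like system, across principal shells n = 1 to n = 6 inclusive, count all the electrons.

182

Shell n has n² orbitals: 1²=1 + 2²=4 + 3²=9 + 4²=16 + 5²=25 + 6²=36 = 91 orbitals.
Two spin states per orbital: 2 × 91 = 182 electrons.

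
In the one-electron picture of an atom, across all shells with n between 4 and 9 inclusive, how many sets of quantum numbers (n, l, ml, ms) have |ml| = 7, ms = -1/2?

6

Treat each shell separately and count matching orbitals:
n=8 → 2; n=9 → 4.
Orbitals: 2 + 4 = 6. With ms fixed to -1/2 there is one state per orbital, so 6 states.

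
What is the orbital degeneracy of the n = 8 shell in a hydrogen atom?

The n = 8 shell contains n² = 8² = 64 orbitals.

64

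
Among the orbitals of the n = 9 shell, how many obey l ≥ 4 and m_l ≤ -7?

For n = 9, l ranges over 0 … 8.
Per l-value: l=7 → 1; l=8 → 2.
Total orbitals: 1 + 2 = 3.

3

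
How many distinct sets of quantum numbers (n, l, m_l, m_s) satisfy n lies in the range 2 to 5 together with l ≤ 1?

Count contributing orbitals for each principal shell:
n=2 → 4; n=3 → 4; n=4 → 4; n=5 → 4.
Orbitals: 4 + 4 + 4 + 4 = 16. Including both spin states (m_s = ±1/2) gives 2 × 16 = 32 states.

32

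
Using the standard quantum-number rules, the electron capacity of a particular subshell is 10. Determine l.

l = 2 (d)

2(2l+1) = 10 ⇒ 2l+1 = 5 ⇒ l = 2.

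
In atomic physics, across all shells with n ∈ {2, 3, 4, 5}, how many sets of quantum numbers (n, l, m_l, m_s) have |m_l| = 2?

Go shell by shell, enumerating (l, m_l) with |m_l| = 2:
n=3 → 2; n=4 → 4; n=5 → 6.
Orbitals: 2 + 4 + 6 = 12. Including both spin states (m_s = ±1/2) gives 2 × 12 = 24 states.

24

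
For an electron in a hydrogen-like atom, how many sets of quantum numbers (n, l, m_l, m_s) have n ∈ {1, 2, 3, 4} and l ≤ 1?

For each n in the range, tally the orbitals obeying l ≤ 1:
n=1 → 1; n=2 → 4; n=3 → 4; n=4 → 4.
Orbitals: 1 + 4 + 4 + 4 = 13. Including both spin states (m_s = ±1/2) gives 2 × 13 = 26 states.

26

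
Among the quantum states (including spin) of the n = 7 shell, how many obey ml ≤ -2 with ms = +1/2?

15

Go through l = 0, …, 6 (the values permitted for n = 7).
Per l-value: l=2 → 1; l=3 → 2; l=4 → 3; l=5 → 4; l=6 → 5.
Orbitals: 1 + 2 + 3 + 4 + 5 = 15. With ms fixed to a single value there is one state per orbital, giving 15 states.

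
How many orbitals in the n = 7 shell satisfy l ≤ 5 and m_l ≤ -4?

With n = 7 the allowed l are 0, 1, …, 6.
Per l-value: l=4 → 1; l=5 → 2.
Total orbitals: 1 + 2 = 3.

3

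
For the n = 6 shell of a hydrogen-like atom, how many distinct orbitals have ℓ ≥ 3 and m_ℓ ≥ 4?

3

Contributions: ℓ=4 → 1; ℓ=5 → 2.
Total orbitals: 1 + 2 = 3.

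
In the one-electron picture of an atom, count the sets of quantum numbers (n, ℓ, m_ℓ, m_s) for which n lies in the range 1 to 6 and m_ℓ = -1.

Go shell by shell, enumerating (ℓ, m_ℓ) with m_ℓ = -1:
n=2 → 1; n=3 → 2; n=4 → 3; n=5 → 4; n=6 → 5.
Orbitals: 1 + 2 + 3 + 4 + 5 = 15. Including both spin states (m_s = ±1/2) gives 2 × 15 = 30 states.

30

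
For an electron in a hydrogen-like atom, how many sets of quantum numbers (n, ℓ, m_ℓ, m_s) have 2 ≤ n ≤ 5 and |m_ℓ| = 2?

Count contributing orbitals for each principal shell:
n=3 → 2; n=4 → 4; n=5 → 6.
Orbitals: 2 + 4 + 6 = 12. Including both spin states (m_s = ±1/2) gives 2 × 12 = 24 states.

24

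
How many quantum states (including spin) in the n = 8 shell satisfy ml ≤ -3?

For n = 8, l ranges over 0 … 7.
Per l-value: l=3 → 1; l=4 → 2; l=5 → 3; l=6 → 4; l=7 → 5.
Orbitals: 1 + 2 + 3 + 4 + 5 = 15. Each orbital carries two spin states, so 15 × 2 = 30 states.

30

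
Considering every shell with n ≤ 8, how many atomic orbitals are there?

Total orbitals = 1² + 2² + 3² + 4² + 5² + 6² + 7² + 8² = 204.

204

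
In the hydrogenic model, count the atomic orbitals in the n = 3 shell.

The n = 3 shell contains n² = 3² = 9 orbitals.

9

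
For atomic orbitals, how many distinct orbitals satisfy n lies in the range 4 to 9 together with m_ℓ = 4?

15

Treat each shell separately and count matching orbitals:
n=5 → 1; n=6 → 2; n=7 → 3; n=8 → 4; n=9 → 5.
Total orbitals: 1 + 2 + 3 + 4 + 5 = 15.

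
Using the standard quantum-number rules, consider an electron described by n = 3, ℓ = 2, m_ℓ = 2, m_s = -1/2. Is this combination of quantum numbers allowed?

n = 3 is a positive integer. ℓ = 2 satisfies 0 ≤ ℓ ≤ n−1 = 2. m_ℓ = 2 lies in the range −ℓ … +ℓ (here −2 … 2). m_s = -1/2 is one of ±1/2.
All four constraints are satisfied.

Valid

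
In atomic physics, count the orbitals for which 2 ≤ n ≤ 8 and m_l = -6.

Count contributing orbitals for each principal shell:
n=7 → 1; n=8 → 2.
Total orbitals: 1 + 2 = 3.

3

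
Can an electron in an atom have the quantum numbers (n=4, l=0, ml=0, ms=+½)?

n = 4 is a positive integer. l = 0 satisfies 0 ≤ l ≤ n−1 = 3. ml = 0 lies in the range −l … +l (here 0). ms = +1/2 is one of ±1/2.
All four constraints are satisfied.

Allowed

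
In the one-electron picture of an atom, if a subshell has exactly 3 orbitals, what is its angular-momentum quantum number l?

2l+1 = 3 gives l = 1.

l = 1 (p)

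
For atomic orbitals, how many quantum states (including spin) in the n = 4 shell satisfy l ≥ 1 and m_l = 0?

6

Per l-value: l=1 → 1; l=2 → 1; l=3 → 1.
Orbitals: 1 + 1 + 1 = 3. Each orbital carries two spin states, so 3 × 2 = 6 states.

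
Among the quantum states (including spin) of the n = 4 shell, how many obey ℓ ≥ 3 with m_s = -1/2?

Per ℓ-value: ℓ=3 → 7.
Orbitals: 7. With m_s fixed to a single value there is one state per orbital, giving 7 states.

7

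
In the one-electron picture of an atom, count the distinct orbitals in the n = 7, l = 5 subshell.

11

A subshell has 2l+1 orbitals; with l = 5, that's 11.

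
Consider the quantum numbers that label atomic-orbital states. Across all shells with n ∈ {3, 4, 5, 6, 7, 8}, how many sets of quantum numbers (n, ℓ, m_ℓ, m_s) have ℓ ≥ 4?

Go shell by shell, enumerating (ℓ, m_ℓ) with ℓ ≥ 4:
n=5 → 9; n=6 → 20; n=7 → 33; n=8 → 48.
Orbitals: 9 + 20 + 33 + 48 = 110. Including both spin states (m_s = ±1/2) gives 2 × 110 = 220 states.

220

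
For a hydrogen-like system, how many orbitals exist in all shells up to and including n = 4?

Total orbitals = 1² + 2² + 3² + 4² = 30.

30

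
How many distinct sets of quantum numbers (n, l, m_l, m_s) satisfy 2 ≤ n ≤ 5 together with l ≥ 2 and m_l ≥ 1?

Work shell by shell — for each n, count the (l, m_l) pairs that satisfy l ≥ 2 and m_l ≥ 1:
n=3 → 2; n=4 → 5; n=5 → 9.
Orbitals: 2 + 5 + 9 = 16. Including both spin states (m_s = ±1/2) gives 2 × 16 = 32 states.

32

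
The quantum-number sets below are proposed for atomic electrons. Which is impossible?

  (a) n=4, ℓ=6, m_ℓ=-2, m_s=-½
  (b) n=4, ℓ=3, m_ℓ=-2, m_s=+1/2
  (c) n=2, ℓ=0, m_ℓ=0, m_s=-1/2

(a)

(a) has ℓ = 6 ≥ n = 4, violating 0 ≤ ℓ ≤ n−1.
The remaining sets (b), (c) satisfy all four rules.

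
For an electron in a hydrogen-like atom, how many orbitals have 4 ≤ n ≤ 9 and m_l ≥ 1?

116

Per-shell orbital counts meeting the constraint:
n=4 → 6; n=5 → 10; n=6 → 15; n=7 → 21; n=8 → 28; n=9 → 36.
Total orbitals: 6 + 10 + 15 + 21 + 28 + 36 = 116.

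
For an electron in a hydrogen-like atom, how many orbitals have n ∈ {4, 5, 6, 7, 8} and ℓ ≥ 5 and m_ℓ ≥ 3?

For each n in the range, tally the orbitals obeying ℓ ≥ 5 and m_ℓ ≥ 3:
n=6 → 3; n=7 → 7; n=8 → 12.
Total orbitals: 3 + 7 + 12 = 22.

22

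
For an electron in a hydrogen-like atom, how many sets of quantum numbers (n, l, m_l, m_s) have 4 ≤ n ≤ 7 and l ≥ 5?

Treat each shell separately and count matching orbitals:
n=6 → 11; n=7 → 24.
Orbitals: 11 + 24 = 35. Including both spin states (m_s = ±1/2) gives 2 × 35 = 70 states.

70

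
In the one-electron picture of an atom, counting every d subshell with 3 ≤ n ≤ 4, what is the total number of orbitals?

10

A d subshell (ℓ = 2) exists for every n ≥ 3, so shells n = 3, 4 each contribute one — 2 subshells.
Since each d subshell has 2·2+1 = 5 orbitals, the total is 2 × 5 = 10.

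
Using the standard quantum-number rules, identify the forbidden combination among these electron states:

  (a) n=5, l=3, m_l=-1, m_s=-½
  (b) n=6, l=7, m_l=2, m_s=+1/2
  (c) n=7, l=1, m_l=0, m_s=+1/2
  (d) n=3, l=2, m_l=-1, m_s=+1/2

(b) has l = 7 ≥ n = 6, violating 0 ≤ l ≤ n−1.
The remaining sets (a), (c), (d) satisfy all four rules.

(b)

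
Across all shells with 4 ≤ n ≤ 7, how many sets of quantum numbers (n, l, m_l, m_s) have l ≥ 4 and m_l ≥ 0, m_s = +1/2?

Count contributing orbitals for each principal shell:
n=5 → 5; n=6 → 11; n=7 → 18.
Orbitals: 5 + 11 + 18 = 34. With m_s fixed to +1/2 there is one state per orbital, so 34 states.

34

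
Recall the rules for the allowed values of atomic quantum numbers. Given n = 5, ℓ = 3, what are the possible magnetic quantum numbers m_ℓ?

-3, -2, -1, 0, 1, 2, 3

m_ℓ takes every integer from −ℓ to +ℓ. With ℓ = 3 that gives the 7 values -3, -2, -1, 0, 1, 2, 3.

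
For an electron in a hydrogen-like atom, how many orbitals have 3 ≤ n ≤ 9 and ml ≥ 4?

For each n in the range, tally the orbitals obeying ml ≥ 4:
n=5 → 1; n=6 → 3; n=7 → 6; n=8 → 10; n=9 → 15.
Total orbitals: 1 + 3 + 6 + 10 + 15 = 35.

35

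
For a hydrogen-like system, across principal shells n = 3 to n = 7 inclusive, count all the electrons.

270

Shell n has n² orbitals: 3²=9 + 4²=16 + 5²=25 + 6²=36 + 7²=49 = 135 orbitals.
Two spin states per orbital: 2 × 135 = 270 electrons.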